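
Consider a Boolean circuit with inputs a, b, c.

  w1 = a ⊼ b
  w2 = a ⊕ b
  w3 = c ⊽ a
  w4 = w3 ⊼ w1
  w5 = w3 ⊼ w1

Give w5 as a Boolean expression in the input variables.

(c ⊽ a) ⊼ (a ⊼ b)

w1 = a ⊼ b
w3 = c ⊽ a
w5 = w3 ⊼ w1 = (c ⊽ a) ⊼ (a ⊼ b)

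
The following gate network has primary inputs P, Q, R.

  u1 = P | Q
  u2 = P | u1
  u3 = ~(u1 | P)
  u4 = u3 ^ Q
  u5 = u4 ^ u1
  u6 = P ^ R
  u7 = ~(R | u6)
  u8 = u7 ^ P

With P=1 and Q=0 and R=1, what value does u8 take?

u6 = 1 ^ 1 = 0
u7 = ~(1 | 0) = 0
u8 = 0 ^ 1 = 1

1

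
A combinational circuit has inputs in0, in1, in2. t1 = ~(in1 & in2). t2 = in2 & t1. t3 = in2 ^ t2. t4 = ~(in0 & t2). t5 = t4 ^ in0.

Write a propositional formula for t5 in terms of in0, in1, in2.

t1 = ~(in1 & in2)
t2 = in2 & t1 = in2 & (~(in1 & in2))
t4 = ~(in0 & t2) = ~(in0 & (in2 & (~(in1 & in2))))
t5 = t4 ^ in0 = (~(in0 & (in2 & (~(in1 & in2))))) ^ in0

(~(in0 & (in2 & (~(in1 & in2))))) ^ in0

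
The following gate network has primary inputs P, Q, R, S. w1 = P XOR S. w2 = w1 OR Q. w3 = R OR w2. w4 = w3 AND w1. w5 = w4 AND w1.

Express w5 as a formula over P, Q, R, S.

((R OR ((P XOR S) OR Q)) AND (P XOR S)) AND (P XOR S)

w1 = P XOR S
w2 = w1 OR Q = (P XOR S) OR Q
w3 = R OR w2 = R OR ((P XOR S) OR Q)
w4 = w3 AND w1 = (R OR ((P XOR S) OR Q)) AND (P XOR S)
w5 = w4 AND w1 = ((R OR ((P XOR S) OR Q)) AND (P XOR S)) AND (P XOR S)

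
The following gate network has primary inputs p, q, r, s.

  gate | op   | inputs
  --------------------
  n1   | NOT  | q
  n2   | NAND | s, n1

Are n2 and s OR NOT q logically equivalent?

No

n1 = NOT q
n2 = s NAND n1 = s NAND NOT q
At p=0, q=0, r=0, s=1: circuit gives 0, formula gives 1.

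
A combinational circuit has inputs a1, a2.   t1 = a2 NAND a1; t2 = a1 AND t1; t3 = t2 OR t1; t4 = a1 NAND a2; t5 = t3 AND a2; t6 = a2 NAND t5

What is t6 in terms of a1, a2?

a2 NAND (((a1 AND (a2 NAND a1)) OR (a2 NAND a1)) AND a2)

t1 = a2 NAND a1
t2 = a1 AND t1 = a1 AND (a2 NAND a1)
t3 = t2 OR t1 = (a1 AND (a2 NAND a1)) OR (a2 NAND a1)
t5 = t3 AND a2 = ((a1 AND (a2 NAND a1)) OR (a2 NAND a1)) AND a2
t6 = a2 NAND t5 = a2 NAND (((a1 AND (a2 NAND a1)) OR (a2 NAND a1)) AND a2)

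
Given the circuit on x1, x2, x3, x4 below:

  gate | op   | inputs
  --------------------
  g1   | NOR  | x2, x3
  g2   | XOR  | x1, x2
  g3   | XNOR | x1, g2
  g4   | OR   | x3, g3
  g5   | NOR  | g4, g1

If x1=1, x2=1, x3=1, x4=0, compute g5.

0

g1 = 1 NOR 1 = 0
g2 = 1 XOR 1 = 0
g3 = 1 XNOR 0 = 0
g4 = 1 OR 0 = 1
g5 = 1 NOR 0 = 0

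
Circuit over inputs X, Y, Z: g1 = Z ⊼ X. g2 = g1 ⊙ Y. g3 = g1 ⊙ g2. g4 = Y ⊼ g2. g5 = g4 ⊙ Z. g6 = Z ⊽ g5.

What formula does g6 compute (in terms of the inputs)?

Z ⊽ ((Y ⊼ ((Z ⊼ X) ⊙ Y)) ⊙ Z)

g1 = Z ⊼ X
g2 = g1 ⊙ Y = (Z ⊼ X) ⊙ Y
g4 = Y ⊼ g2 = Y ⊼ ((Z ⊼ X) ⊙ Y)
g5 = g4 ⊙ Z = (Y ⊼ ((Z ⊼ X) ⊙ Y)) ⊙ Z
g6 = Z ⊽ g5 = Z ⊽ ((Y ⊼ ((Z ⊼ X) ⊙ Y)) ⊙ Z)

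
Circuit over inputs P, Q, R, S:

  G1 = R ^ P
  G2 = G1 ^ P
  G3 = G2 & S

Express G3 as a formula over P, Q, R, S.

G1 = R ^ P
G2 = G1 ^ P = (R ^ P) ^ P
G3 = G2 & S = ((R ^ P) ^ P) & S

((R ^ P) ^ P) & S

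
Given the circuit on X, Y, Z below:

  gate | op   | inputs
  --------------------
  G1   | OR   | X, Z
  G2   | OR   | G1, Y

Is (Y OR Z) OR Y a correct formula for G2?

G1 = X OR Z
G2 = G1 OR Y = (X OR Z) OR Y
At X=1, Y=0, Z=0: circuit gives 1, formula gives 0.

No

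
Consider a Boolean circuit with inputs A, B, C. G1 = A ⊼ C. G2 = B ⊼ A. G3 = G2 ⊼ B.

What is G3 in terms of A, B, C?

(B ⊼ A) ⊼ B

G2 = B ⊼ A
G3 = G2 ⊼ B = (B ⊼ A) ⊼ B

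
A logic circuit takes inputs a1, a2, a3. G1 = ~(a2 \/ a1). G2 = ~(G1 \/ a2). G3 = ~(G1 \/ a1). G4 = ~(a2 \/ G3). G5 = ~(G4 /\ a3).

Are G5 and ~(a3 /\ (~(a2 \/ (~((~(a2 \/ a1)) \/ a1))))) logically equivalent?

G1 = ~(a2 \/ a1)
G3 = ~(G1 \/ a1) = ~((~(a2 \/ a1)) \/ a1)
G4 = ~(a2 \/ G3) = ~(a2 \/ (~((~(a2 \/ a1)) \/ a1)))
G5 = ~(G4 /\ a3) = ~((~(a2 \/ (~((~(a2 \/ a1)) \/ a1)))) /\ a3)
At a1=0, a2=0, a3=1: circuit gives 0, formula gives 0.
At a1=0, a2=0, a3=0: circuit gives 1, formula gives 1.
Agrees on all 8 inputs.

Yes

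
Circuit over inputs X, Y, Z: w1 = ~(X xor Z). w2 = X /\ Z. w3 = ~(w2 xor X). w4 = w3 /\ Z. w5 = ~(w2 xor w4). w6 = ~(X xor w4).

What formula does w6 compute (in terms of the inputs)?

w2 = X /\ Z
w3 = ~(w2 xor X) = ~((X /\ Z) xor X)
w4 = w3 /\ Z = (~((X /\ Z) xor X)) /\ Z
w6 = ~(X xor w4) = ~(X xor ((~((X /\ Z) xor X)) /\ Z))

~(X xor ((~((X /\ Z) xor X)) /\ Z))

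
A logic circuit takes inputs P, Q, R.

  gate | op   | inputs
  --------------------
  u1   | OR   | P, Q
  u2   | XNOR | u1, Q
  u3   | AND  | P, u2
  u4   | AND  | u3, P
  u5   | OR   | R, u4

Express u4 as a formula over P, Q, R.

u1 = P OR Q
u2 = u1 XNOR Q = (P OR Q) XNOR Q
u3 = P AND u2 = P AND ((P OR Q) XNOR Q)
u4 = u3 AND P = (P AND ((P OR Q) XNOR Q)) AND P

(P AND ((P OR Q) XNOR Q)) AND P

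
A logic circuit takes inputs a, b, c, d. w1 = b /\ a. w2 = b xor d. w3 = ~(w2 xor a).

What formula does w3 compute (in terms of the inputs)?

~((b xor d) xor a)

w2 = b xor d
w3 = ~(w2 xor a) = ~((b xor d) xor a)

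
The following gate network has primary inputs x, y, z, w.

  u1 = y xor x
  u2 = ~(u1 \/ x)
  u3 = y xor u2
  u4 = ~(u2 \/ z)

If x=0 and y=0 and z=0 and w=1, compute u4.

0

u1 = 0 xor 0 = 0
u2 = ~(0 \/ 0) = 1
u4 = ~(1 \/ 0) = 0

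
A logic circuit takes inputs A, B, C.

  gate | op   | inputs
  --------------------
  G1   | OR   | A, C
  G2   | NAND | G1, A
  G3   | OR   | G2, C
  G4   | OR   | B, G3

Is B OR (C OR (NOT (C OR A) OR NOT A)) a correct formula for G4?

G1 = A OR C
G2 = G1 NAND A = (A OR C) NAND A
G3 = G2 OR C = ((A OR C) NAND A) OR C
G4 = B OR G3 = B OR (((A OR C) NAND A) OR C)
At A=1, B=0, C=0: circuit gives 0, formula gives 0.
At A=0, B=0, C=0: circuit gives 1, formula gives 1.
Agrees on all 8 inputs.

Yes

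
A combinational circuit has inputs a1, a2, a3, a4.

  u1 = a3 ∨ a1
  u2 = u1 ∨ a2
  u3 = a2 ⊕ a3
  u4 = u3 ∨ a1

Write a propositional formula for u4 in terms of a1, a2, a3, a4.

u3 = a2 ⊕ a3
u4 = u3 ∨ a1 = (a2 ⊕ a3) ∨ a1

(a2 ⊕ a3) ∨ a1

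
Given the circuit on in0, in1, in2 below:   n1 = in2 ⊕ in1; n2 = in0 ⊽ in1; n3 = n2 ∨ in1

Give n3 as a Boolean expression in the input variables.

(in0 ⊽ in1) ∨ in1

n2 = in0 ⊽ in1
n3 = n2 ∨ in1 = (in0 ⊽ in1) ∨ in1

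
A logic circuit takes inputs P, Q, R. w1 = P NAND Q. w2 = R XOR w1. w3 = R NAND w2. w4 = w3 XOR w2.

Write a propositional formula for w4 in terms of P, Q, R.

w1 = P NAND Q
w2 = R XOR w1 = R XOR (P NAND Q)
w3 = R NAND w2 = R NAND (R XOR (P NAND Q))
w4 = w3 XOR w2 = (R NAND (R XOR (P NAND Q))) XOR (R XOR (P NAND Q))

(R NAND (R XOR (P NAND Q))) XOR (R XOR (P NAND Q))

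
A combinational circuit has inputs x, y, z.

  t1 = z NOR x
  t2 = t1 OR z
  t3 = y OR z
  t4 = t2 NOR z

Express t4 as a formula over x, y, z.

t1 = z NOR x
t2 = t1 OR z = (z NOR x) OR z
t4 = t2 NOR z = ((z NOR x) OR z) NOR z

((z NOR x) OR z) NOR z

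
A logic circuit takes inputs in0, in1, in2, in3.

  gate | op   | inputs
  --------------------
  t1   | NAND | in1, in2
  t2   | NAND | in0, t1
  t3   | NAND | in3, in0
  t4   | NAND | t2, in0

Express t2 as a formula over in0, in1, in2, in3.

in0 NAND (in1 NAND in2)

t1 = in1 NAND in2
t2 = in0 NAND t1 = in0 NAND (in1 NAND in2)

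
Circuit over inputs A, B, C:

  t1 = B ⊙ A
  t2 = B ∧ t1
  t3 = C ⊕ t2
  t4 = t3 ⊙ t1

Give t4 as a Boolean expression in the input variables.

t1 = B ⊙ A
t2 = B ∧ t1 = B ∧ (B ⊙ A)
t3 = C ⊕ t2 = C ⊕ (B ∧ (B ⊙ A))
t4 = t3 ⊙ t1 = (C ⊕ (B ∧ (B ⊙ A))) ⊙ (B ⊙ A)

(C ⊕ (B ∧ (B ⊙ A))) ⊙ (B ⊙ A)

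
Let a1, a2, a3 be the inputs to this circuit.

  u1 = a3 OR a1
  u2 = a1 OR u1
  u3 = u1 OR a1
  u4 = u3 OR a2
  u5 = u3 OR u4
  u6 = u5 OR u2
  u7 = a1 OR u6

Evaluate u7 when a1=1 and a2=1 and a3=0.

1

u1 = 0 OR 1 = 1
u2 = 1 OR 1 = 1
u3 = 1 OR 1 = 1
u4 = 1 OR 1 = 1
u5 = 1 OR 1 = 1
u6 = 1 OR 1 = 1
u7 = 1 OR 1 = 1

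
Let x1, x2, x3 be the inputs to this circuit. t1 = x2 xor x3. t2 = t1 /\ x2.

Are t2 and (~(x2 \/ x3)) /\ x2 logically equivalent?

No

t1 = x2 xor x3
t2 = t1 /\ x2 = (x2 xor x3) /\ x2
At x1=0, x2=1, x3=0: circuit gives 1, formula gives 0.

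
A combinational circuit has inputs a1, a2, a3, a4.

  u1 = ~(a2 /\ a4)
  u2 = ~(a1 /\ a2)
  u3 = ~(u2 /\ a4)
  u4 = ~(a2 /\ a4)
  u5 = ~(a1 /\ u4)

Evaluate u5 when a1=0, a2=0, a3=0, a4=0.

1

u4 = ~(0 /\ 0) = 1
u5 = ~(0 /\ 1) = 1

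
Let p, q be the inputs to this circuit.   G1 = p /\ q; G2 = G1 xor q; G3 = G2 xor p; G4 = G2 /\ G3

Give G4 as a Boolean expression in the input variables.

((p /\ q) xor q) /\ (((p /\ q) xor q) xor p)

G1 = p /\ q
G2 = G1 xor q = (p /\ q) xor q
G3 = G2 xor p = ((p /\ q) xor q) xor p
G4 = G2 /\ G3 = ((p /\ q) xor q) /\ (((p /\ q) xor q) xor p)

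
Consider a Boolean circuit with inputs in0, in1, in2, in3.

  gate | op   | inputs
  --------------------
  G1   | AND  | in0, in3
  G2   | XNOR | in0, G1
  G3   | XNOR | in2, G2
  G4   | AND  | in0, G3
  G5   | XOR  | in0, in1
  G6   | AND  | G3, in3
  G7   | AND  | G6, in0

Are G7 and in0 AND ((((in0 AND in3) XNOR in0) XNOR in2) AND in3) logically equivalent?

G1 = in0 AND in3
G2 = in0 XNOR G1 = in0 XNOR (in0 AND in3)
G3 = in2 XNOR G2 = in2 XNOR (in0 XNOR (in0 AND in3))
G6 = G3 AND in3 = (in2 XNOR (in0 XNOR (in0 AND in3))) AND in3
G7 = G6 AND in0 = ((in2 XNOR (in0 XNOR (in0 AND in3))) AND in3) AND in0
At in0=0, in1=0, in2=0, in3=0: circuit gives 0, formula gives 0.
At in0=1, in1=0, in2=1, in3=1: circuit gives 1, formula gives 1.
Agrees on all 16 inputs.

Yes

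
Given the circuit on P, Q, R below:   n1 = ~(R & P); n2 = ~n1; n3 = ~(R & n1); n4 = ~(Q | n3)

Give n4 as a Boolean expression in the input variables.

~(Q | (~(R & (~(R & P)))))

n1 = ~(R & P)
n3 = ~(R & n1) = ~(R & (~(R & P)))
n4 = ~(Q | n3) = ~(Q | (~(R & (~(R & P)))))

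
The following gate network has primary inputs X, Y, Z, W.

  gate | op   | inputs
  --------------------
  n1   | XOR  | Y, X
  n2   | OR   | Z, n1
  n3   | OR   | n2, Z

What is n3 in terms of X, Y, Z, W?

n1 = Y XOR X
n2 = Z OR n1 = Z OR (Y XOR X)
n3 = n2 OR Z = (Z OR (Y XOR X)) OR Z

(Z OR (Y XOR X)) OR Z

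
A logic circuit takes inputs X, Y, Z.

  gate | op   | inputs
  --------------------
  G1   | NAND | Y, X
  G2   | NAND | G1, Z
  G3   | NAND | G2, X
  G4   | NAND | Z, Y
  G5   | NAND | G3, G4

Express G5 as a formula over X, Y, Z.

G1 = Y NAND X
G2 = G1 NAND Z = (Y NAND X) NAND Z
G3 = G2 NAND X = ((Y NAND X) NAND Z) NAND X
G4 = Z NAND Y
G5 = G3 NAND G4 = (((Y NAND X) NAND Z) NAND X) NAND (Z NAND Y)

(((Y NAND X) NAND Z) NAND X) NAND (Z NAND Y)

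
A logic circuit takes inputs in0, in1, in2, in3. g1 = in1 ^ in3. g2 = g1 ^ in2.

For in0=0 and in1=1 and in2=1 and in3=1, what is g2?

1

g1 = 1 ^ 1 = 0
g2 = 0 ^ 1 = 1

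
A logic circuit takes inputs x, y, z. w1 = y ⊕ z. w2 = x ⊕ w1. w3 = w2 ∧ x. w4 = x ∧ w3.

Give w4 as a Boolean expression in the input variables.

x ∧ ((x ⊕ (y ⊕ z)) ∧ x)

w1 = y ⊕ z
w2 = x ⊕ w1 = x ⊕ (y ⊕ z)
w3 = w2 ∧ x = (x ⊕ (y ⊕ z)) ∧ x
w4 = x ∧ w3 = x ∧ ((x ⊕ (y ⊕ z)) ∧ x)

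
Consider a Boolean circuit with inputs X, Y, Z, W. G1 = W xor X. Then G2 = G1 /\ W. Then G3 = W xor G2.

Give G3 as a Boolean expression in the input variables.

G1 = W xor X
G2 = G1 /\ W = (W xor X) /\ W
G3 = W xor G2 = W xor ((W xor X) /\ W)

W xor ((W xor X) /\ W)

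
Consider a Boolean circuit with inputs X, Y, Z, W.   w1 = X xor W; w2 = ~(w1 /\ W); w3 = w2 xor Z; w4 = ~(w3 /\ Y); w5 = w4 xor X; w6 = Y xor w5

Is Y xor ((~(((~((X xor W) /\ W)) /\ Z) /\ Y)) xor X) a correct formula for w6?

w1 = X xor W
w2 = ~(w1 /\ W) = ~((X xor W) /\ W)
w3 = w2 xor Z = (~((X xor W) /\ W)) xor Z
w4 = ~(w3 /\ Y) = ~(((~((X xor W) /\ W)) xor Z) /\ Y)
w5 = w4 xor X = (~(((~((X xor W) /\ W)) xor Z) /\ Y)) xor X
w6 = Y xor w5 = Y xor ((~(((~((X xor W) /\ W)) xor Z) /\ Y)) xor X)
At X=0, Y=1, Z=0, W=0: circuit gives 1, formula gives 0.

No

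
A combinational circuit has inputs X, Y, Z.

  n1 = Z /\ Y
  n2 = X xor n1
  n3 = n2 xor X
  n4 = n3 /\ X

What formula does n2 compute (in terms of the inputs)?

X xor (Z /\ Y)

n1 = Z /\ Y
n2 = X xor n1 = X xor (Z /\ Y)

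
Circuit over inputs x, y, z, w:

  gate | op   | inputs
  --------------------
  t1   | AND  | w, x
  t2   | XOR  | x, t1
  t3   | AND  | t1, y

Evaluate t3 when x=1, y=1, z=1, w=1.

t1 = 1 AND 1 = 1
t3 = 1 AND 1 = 1

1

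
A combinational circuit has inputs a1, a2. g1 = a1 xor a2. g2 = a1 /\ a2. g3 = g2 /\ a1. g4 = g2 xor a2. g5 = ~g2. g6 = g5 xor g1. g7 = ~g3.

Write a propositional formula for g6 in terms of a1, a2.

g1 = a1 xor a2
g2 = a1 /\ a2
g5 = ~g2 = ~(a1 /\ a2)
g6 = g5 xor g1 = ~(a1 /\ a2) xor (a1 xor a2)

~(a1 /\ a2) xor (a1 xor a2)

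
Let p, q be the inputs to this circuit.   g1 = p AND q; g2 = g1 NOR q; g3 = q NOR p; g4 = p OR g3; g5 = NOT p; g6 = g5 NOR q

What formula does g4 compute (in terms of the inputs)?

p OR (q NOR p)

g3 = q NOR p
g4 = p OR g3 = p OR (q NOR p)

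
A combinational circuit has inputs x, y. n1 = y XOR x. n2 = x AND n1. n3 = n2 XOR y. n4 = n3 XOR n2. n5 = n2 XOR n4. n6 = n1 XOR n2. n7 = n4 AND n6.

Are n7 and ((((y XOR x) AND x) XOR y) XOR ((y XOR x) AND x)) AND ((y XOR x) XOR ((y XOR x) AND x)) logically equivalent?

Yes

n1 = y XOR x
n2 = x AND n1 = x AND (y XOR x)
n3 = n2 XOR y = (x AND (y XOR x)) XOR y
n4 = n3 XOR n2 = ((x AND (y XOR x)) XOR y) XOR (x AND (y XOR x))
n6 = n1 XOR n2 = (y XOR x) XOR (x AND (y XOR x))
n7 = n4 AND n6 = (((x AND (y XOR x)) XOR y) XOR (x AND (y XOR x))) AND ((y XOR x) XOR (x AND (y XOR x)))
At x=0, y=0: circuit gives 0, formula gives 0.
At x=0, y=1: circuit gives 1, formula gives 1.
Agrees on all 4 inputs.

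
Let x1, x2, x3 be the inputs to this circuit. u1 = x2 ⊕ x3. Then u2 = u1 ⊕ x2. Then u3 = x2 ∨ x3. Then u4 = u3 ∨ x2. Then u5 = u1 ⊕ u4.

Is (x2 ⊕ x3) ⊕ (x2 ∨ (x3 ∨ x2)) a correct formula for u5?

Yes

u1 = x2 ⊕ x3
u3 = x2 ∨ x3
u4 = u3 ∨ x2 = (x2 ∨ x3) ∨ x2
u5 = u1 ⊕ u4 = (x2 ⊕ x3) ⊕ ((x2 ∨ x3) ∨ x2)
At x1=0, x2=0, x3=0: circuit gives 0, formula gives 0.
At x1=0, x2=1, x3=1: circuit gives 1, formula gives 1.
Agrees on all 8 inputs.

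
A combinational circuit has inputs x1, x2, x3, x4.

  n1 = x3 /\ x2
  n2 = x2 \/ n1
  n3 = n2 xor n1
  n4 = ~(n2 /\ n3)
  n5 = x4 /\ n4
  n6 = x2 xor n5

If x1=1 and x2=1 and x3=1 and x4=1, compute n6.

0

n1 = 1 /\ 1 = 1
n2 = 1 \/ 1 = 1
n3 = 1 xor 1 = 0
n4 = ~(1 /\ 0) = 1
n5 = 1 /\ 1 = 1
n6 = 1 xor 1 = 0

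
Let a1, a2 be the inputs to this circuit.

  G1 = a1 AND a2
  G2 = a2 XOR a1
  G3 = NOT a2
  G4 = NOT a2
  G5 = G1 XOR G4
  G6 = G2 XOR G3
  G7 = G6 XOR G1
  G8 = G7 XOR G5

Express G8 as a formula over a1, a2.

G1 = a1 AND a2
G2 = a2 XOR a1
G3 = NOT a2
G4 = NOT a2
G5 = G1 XOR G4 = (a1 AND a2) XOR NOT a2
G6 = G2 XOR G3 = (a2 XOR a1) XOR NOT a2
G7 = G6 XOR G1 = ((a2 XOR a1) XOR NOT a2) XOR (a1 AND a2)
G8 = G7 XOR G5 = (((a2 XOR a1) XOR NOT a2) XOR (a1 AND a2)) XOR ((a1 AND a2) XOR NOT a2)

(((a2 XOR a1) XOR NOT a2) XOR (a1 AND a2)) XOR ((a1 AND a2) XOR NOT a2)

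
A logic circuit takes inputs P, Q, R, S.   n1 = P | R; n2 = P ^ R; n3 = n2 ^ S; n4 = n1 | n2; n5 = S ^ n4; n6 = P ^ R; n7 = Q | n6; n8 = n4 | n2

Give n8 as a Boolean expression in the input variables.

n1 = P | R
n2 = P ^ R
n4 = n1 | n2 = (P | R) | (P ^ R)
n8 = n4 | n2 = ((P | R) | (P ^ R)) | (P ^ R)

((P | R) | (P ^ R)) | (P ^ R)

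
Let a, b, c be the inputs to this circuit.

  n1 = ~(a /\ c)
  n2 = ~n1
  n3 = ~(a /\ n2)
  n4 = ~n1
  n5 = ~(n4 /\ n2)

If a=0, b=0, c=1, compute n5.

1

n1 = ~(0 /\ 1) = 1
n2 = ~1 = 0
n4 = ~1 = 0
n5 = ~(0 /\ 0) = 1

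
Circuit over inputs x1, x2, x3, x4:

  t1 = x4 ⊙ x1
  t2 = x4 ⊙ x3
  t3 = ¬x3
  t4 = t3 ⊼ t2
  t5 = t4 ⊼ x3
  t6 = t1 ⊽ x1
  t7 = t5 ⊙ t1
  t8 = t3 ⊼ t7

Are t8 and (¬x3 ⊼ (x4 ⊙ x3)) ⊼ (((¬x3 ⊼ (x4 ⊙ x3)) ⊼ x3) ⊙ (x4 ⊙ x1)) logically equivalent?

t1 = x4 ⊙ x1
t2 = x4 ⊙ x3
t3 = ¬x3
t4 = t3 ⊼ t2 = ¬x3 ⊼ (x4 ⊙ x3)
t5 = t4 ⊼ x3 = (¬x3 ⊼ (x4 ⊙ x3)) ⊼ x3
t7 = t5 ⊙ t1 = ((¬x3 ⊼ (x4 ⊙ x3)) ⊼ x3) ⊙ (x4 ⊙ x1)
t8 = t3 ⊼ t7 = ¬x3 ⊼ (((¬x3 ⊼ (x4 ⊙ x3)) ⊼ x3) ⊙ (x4 ⊙ x1))
At x1=0, x2=0, x3=0, x4=0: circuit gives 0, formula gives 1.

No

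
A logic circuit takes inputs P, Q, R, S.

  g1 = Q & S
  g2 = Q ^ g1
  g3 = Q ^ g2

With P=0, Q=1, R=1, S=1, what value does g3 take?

1

g1 = 1 & 1 = 1
g2 = 1 ^ 1 = 0
g3 = 1 ^ 0 = 1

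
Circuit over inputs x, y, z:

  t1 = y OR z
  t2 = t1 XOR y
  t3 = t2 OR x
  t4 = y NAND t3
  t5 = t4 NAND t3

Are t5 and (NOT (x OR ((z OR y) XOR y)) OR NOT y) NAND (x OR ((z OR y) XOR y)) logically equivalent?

Yes

t1 = y OR z
t2 = t1 XOR y = (y OR z) XOR y
t3 = t2 OR x = ((y OR z) XOR y) OR x
t4 = y NAND t3 = y NAND (((y OR z) XOR y) OR x)
t5 = t4 NAND t3 = (y NAND (((y OR z) XOR y) OR x)) NAND (((y OR z) XOR y) OR x)
At x=0, y=0, z=1: circuit gives 0, formula gives 0.
At x=0, y=0, z=0: circuit gives 1, formula gives 1.
Agrees on all 8 inputs.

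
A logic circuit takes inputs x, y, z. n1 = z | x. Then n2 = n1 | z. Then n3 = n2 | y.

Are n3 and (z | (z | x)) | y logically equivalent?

n1 = z | x
n2 = n1 | z = (z | x) | z
n3 = n2 | y = ((z | x) | z) | y
At x=0, y=0, z=0: circuit gives 0, formula gives 0.
At x=0, y=0, z=1: circuit gives 1, formula gives 1.
Agrees on all 8 inputs.

Yes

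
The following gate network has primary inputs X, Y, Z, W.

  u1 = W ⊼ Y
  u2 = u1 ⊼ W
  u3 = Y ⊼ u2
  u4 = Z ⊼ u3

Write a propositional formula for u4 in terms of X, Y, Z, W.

u1 = W ⊼ Y
u2 = u1 ⊼ W = (W ⊼ Y) ⊼ W
u3 = Y ⊼ u2 = Y ⊼ ((W ⊼ Y) ⊼ W)
u4 = Z ⊼ u3 = Z ⊼ (Y ⊼ ((W ⊼ Y) ⊼ W))

Z ⊼ (Y ⊼ ((W ⊼ Y) ⊼ W))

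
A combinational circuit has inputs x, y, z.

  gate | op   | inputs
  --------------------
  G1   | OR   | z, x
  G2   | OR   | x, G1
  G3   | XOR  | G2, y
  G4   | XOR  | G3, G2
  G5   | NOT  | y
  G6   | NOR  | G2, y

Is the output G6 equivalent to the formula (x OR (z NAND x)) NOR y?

G1 = z OR x
G2 = x OR G1 = x OR (z OR x)
G6 = G2 NOR y = (x OR (z OR x)) NOR y
At x=0, y=0, z=0: circuit gives 1, formula gives 0.

No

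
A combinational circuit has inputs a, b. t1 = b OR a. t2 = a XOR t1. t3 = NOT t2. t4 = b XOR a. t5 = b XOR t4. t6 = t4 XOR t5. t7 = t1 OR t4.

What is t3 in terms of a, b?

t1 = b OR a
t2 = a XOR t1 = a XOR (b OR a)
t3 = NOT t2 = NOT (a XOR (b OR a))

NOT (a XOR (b OR a))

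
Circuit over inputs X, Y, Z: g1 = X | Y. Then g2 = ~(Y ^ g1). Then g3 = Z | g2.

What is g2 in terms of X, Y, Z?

~(Y ^ (X | Y))

g1 = X | Y
g2 = ~(Y ^ g1) = ~(Y ^ (X | Y))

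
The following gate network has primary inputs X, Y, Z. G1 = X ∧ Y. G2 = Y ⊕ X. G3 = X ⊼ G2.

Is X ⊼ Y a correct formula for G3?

No

G2 = Y ⊕ X
G3 = X ⊼ G2 = X ⊼ (Y ⊕ X)
At X=1, Y=0, Z=0: circuit gives 0, formula gives 1.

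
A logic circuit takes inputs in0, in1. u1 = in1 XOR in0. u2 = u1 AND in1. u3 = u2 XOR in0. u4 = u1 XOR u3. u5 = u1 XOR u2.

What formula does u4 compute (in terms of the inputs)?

u1 = in1 XOR in0
u2 = u1 AND in1 = (in1 XOR in0) AND in1
u3 = u2 XOR in0 = ((in1 XOR in0) AND in1) XOR in0
u4 = u1 XOR u3 = (in1 XOR in0) XOR (((in1 XOR in0) AND in1) XOR in0)

(in1 XOR in0) XOR (((in1 XOR in0) AND in1) XOR in0)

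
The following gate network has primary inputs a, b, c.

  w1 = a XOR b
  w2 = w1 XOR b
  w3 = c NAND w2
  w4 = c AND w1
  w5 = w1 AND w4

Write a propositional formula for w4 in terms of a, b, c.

w1 = a XOR b
w4 = c AND w1 = c AND (a XOR b)

c AND (a XOR b)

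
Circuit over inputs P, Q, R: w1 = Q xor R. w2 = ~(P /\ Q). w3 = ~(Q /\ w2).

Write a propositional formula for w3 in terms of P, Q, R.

w2 = ~(P /\ Q)
w3 = ~(Q /\ w2) = ~(Q /\ (~(P /\ Q)))

~(Q /\ (~(P /\ Q)))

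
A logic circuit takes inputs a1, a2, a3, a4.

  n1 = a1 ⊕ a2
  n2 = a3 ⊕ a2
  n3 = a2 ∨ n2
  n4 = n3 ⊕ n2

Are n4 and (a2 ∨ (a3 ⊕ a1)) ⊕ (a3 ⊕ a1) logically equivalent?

No

n2 = a3 ⊕ a2
n3 = a2 ∨ n2 = a2 ∨ (a3 ⊕ a2)
n4 = n3 ⊕ n2 = (a2 ∨ (a3 ⊕ a2)) ⊕ (a3 ⊕ a2)
At a1=0, a2=1, a3=0, a4=0: circuit gives 0, formula gives 1.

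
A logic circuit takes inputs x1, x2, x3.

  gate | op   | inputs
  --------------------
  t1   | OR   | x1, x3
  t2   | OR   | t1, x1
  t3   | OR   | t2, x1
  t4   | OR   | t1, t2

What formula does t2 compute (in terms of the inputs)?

(x1 OR x3) OR x1

t1 = x1 OR x3
t2 = t1 OR x1 = (x1 OR x3) OR x1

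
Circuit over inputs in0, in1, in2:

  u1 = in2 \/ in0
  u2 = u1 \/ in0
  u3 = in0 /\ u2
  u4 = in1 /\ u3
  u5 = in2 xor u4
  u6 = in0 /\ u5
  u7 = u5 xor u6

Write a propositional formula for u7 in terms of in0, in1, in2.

u1 = in2 \/ in0
u2 = u1 \/ in0 = (in2 \/ in0) \/ in0
u3 = in0 /\ u2 = in0 /\ ((in2 \/ in0) \/ in0)
u4 = in1 /\ u3 = in1 /\ (in0 /\ ((in2 \/ in0) \/ in0))
u5 = in2 xor u4 = in2 xor (in1 /\ (in0 /\ ((in2 \/ in0) \/ in0)))
u6 = in0 /\ u5 = in0 /\ (in2 xor (in1 /\ (in0 /\ ((in2 \/ in0) \/ in0))))
u7 = u5 xor u6 = (in2 xor (in1 /\ (in0 /\ ((in2 \/ in0) \/ in0)))) xor (in0 /\ (in2 xor (in1 /\ (in0 /\ ((in2 \/ in0) \/ in0)))))

(in2 xor (in1 /\ (in0 /\ ((in2 \/ in0) \/ in0)))) xor (in0 /\ (in2 xor (in1 /\ (in0 /\ ((in2 \/ in0) \/ in0)))))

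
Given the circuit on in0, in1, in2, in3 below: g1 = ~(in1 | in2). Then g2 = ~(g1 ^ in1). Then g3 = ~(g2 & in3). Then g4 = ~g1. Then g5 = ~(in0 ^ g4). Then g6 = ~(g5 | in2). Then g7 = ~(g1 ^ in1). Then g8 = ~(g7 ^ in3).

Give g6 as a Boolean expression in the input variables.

g1 = ~(in1 | in2)
g4 = ~g1 = ~(~(in1 | in2))
g5 = ~(in0 ^ g4) = ~(in0 ^ ~(~(in1 | in2)))
g6 = ~(g5 | in2) = ~((~(in0 ^ ~(~(in1 | in2)))) | in2)

~((~(in0 ^ ~(~(in1 | in2)))) | in2)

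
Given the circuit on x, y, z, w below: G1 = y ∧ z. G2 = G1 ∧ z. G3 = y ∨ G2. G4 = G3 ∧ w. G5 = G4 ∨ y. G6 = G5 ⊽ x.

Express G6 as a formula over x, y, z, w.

(((y ∨ ((y ∧ z) ∧ z)) ∧ w) ∨ y) ⊽ x

G1 = y ∧ z
G2 = G1 ∧ z = (y ∧ z) ∧ z
G3 = y ∨ G2 = y ∨ ((y ∧ z) ∧ z)
G4 = G3 ∧ w = (y ∨ ((y ∧ z) ∧ z)) ∧ w
G5 = G4 ∨ y = ((y ∨ ((y ∧ z) ∧ z)) ∧ w) ∨ y
G6 = G5 ⊽ x = (((y ∨ ((y ∧ z) ∧ z)) ∧ w) ∨ y) ⊽ x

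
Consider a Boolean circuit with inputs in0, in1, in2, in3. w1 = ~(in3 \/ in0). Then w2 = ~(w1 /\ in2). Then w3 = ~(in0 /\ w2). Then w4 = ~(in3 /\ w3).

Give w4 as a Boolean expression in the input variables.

w1 = ~(in3 \/ in0)
w2 = ~(w1 /\ in2) = ~((~(in3 \/ in0)) /\ in2)
w3 = ~(in0 /\ w2) = ~(in0 /\ (~((~(in3 \/ in0)) /\ in2)))
w4 = ~(in3 /\ w3) = ~(in3 /\ (~(in0 /\ (~((~(in3 \/ in0)) /\ in2)))))

~(in3 /\ (~(in0 /\ (~((~(in3 \/ in0)) /\ in2)))))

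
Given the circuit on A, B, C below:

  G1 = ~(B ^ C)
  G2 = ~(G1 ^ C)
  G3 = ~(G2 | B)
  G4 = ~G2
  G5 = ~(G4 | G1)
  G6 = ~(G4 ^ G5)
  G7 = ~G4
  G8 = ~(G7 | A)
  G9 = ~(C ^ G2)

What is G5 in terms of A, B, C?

G1 = ~(B ^ C)
G2 = ~(G1 ^ C) = ~((~(B ^ C)) ^ C)
G4 = ~G2 = ~(~((~(B ^ C)) ^ C))
G5 = ~(G4 | G1) = ~(~(~((~(B ^ C)) ^ C)) | (~(B ^ C)))

~(~(~((~(B ^ C)) ^ C)) | (~(B ^ C)))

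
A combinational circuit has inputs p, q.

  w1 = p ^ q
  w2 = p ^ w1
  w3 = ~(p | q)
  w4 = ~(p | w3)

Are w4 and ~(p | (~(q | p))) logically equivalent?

w3 = ~(p | q)
w4 = ~(p | w3) = ~(p | (~(p | q)))
At p=0, q=0: circuit gives 0, formula gives 0.
At p=0, q=1: circuit gives 1, formula gives 1.
Agrees on all 4 inputs.

Yes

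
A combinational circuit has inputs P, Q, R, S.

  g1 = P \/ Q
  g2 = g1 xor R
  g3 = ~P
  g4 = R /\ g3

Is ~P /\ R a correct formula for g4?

g3 = ~P
g4 = R /\ g3 = R /\ ~P
At P=0, Q=0, R=0, S=0: circuit gives 0, formula gives 0.
At P=0, Q=0, R=1, S=0: circuit gives 1, formula gives 1.
Agrees on all 16 inputs.

Yes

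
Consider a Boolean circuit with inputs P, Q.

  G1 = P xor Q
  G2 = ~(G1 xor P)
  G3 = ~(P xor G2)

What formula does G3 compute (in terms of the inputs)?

~(P xor (~((P xor Q) xor P)))

G1 = P xor Q
G2 = ~(G1 xor P) = ~((P xor Q) xor P)
G3 = ~(P xor G2) = ~(P xor (~((P xor Q) xor P)))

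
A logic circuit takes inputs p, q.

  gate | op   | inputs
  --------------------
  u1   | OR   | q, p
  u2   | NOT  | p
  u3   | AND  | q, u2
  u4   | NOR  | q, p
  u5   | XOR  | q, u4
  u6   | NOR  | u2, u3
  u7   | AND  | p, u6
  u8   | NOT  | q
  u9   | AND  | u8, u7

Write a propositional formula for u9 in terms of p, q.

NOT q AND (p AND (NOT p NOR (q AND NOT p)))

u2 = NOT p
u3 = q AND u2 = q AND NOT p
u6 = u2 NOR u3 = NOT p NOR (q AND NOT p)
u7 = p AND u6 = p AND (NOT p NOR (q AND NOT p))
u8 = NOT q
u9 = u8 AND u7 = NOT q AND (p AND (NOT p NOR (q AND NOT p)))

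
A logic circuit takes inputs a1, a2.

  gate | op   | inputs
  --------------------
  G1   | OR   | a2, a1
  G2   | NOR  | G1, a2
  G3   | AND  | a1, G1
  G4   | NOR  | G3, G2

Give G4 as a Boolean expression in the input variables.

G1 = a2 OR a1
G2 = G1 NOR a2 = (a2 OR a1) NOR a2
G3 = a1 AND G1 = a1 AND (a2 OR a1)
G4 = G3 NOR G2 = (a1 AND (a2 OR a1)) NOR ((a2 OR a1) NOR a2)

(a1 AND (a2 OR a1)) NOR ((a2 OR a1) NOR a2)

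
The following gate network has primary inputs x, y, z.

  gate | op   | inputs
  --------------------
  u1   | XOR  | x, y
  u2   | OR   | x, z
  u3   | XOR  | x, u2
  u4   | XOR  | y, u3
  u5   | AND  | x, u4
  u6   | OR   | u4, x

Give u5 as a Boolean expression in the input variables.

u2 = x OR z
u3 = x XOR u2 = x XOR (x OR z)
u4 = y XOR u3 = y XOR (x XOR (x OR z))
u5 = x AND u4 = x AND (y XOR (x XOR (x OR z)))

x AND (y XOR (x XOR (x OR z)))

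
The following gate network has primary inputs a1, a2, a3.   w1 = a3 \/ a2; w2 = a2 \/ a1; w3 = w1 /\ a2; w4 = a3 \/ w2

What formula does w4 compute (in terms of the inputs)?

w2 = a2 \/ a1
w4 = a3 \/ w2 = a3 \/ (a2 \/ a1)

a3 \/ (a2 \/ a1)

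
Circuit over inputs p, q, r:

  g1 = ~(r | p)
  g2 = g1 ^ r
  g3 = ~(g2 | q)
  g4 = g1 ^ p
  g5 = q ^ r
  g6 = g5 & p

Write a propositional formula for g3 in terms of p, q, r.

g1 = ~(r | p)
g2 = g1 ^ r = (~(r | p)) ^ r
g3 = ~(g2 | q) = ~(((~(r | p)) ^ r) | q)

~(((~(r | p)) ^ r) | q)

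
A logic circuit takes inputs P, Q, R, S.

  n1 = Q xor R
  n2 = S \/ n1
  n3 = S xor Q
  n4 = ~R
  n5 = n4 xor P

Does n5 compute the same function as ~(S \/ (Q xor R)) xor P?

No

n4 = ~R
n5 = n4 xor P = ~R xor P
At P=0, Q=0, R=0, S=1: circuit gives 1, formula gives 0.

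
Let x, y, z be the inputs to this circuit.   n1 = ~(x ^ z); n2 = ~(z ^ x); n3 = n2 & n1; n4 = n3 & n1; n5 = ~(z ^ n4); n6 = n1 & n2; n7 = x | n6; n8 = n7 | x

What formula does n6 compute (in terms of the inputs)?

(~(x ^ z)) & (~(z ^ x))

n1 = ~(x ^ z)
n2 = ~(z ^ x)
n6 = n1 & n2 = (~(x ^ z)) & (~(z ^ x))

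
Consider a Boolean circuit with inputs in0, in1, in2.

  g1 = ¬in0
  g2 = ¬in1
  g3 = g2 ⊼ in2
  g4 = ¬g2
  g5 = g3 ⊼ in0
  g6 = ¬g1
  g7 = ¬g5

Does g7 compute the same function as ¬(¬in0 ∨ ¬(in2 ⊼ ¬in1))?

g2 = ¬in1
g3 = g2 ⊼ in2 = ¬in1 ⊼ in2
g5 = g3 ⊼ in0 = (¬in1 ⊼ in2) ⊼ in0
g7 = ¬g5 = ¬((¬in1 ⊼ in2) ⊼ in0)
At in0=0, in1=0, in2=0: circuit gives 0, formula gives 0.
At in0=1, in1=0, in2=0: circuit gives 1, formula gives 1.
Agrees on all 8 inputs.

Yes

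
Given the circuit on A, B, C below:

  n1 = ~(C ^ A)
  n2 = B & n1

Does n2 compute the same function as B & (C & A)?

n1 = ~(C ^ A)
n2 = B & n1 = B & (~(C ^ A))
At A=0, B=1, C=0: circuit gives 1, formula gives 0.

No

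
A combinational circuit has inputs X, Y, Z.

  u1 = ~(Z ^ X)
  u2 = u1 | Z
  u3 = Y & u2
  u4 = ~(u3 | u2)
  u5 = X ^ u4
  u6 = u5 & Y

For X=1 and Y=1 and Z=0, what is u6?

0

u1 = ~(0 ^ 1) = 0
u2 = 0 | 0 = 0
u3 = 1 & 0 = 0
u4 = ~(0 | 0) = 1
u5 = 1 ^ 1 = 0
u6 = 0 & 1 = 0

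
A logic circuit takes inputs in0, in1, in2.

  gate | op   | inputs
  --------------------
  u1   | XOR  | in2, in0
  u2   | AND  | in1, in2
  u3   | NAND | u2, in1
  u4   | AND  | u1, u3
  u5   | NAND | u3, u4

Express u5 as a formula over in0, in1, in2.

((in1 AND in2) NAND in1) NAND ((in2 XOR in0) AND ((in1 AND in2) NAND in1))

u1 = in2 XOR in0
u2 = in1 AND in2
u3 = u2 NAND in1 = (in1 AND in2) NAND in1
u4 = u1 AND u3 = (in2 XOR in0) AND ((in1 AND in2) NAND in1)
u5 = u3 NAND u4 = ((in1 AND in2) NAND in1) NAND ((in2 XOR in0) AND ((in1 AND in2) NAND in1))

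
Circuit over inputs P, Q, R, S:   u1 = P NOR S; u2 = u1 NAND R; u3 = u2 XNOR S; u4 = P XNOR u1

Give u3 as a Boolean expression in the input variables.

((P NOR S) NAND R) XNOR S

u1 = P NOR S
u2 = u1 NAND R = (P NOR S) NAND R
u3 = u2 XNOR S = ((P NOR S) NAND R) XNOR S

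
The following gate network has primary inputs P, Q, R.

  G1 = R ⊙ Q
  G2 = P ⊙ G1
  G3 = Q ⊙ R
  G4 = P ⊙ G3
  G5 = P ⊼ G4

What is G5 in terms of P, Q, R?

P ⊼ (P ⊙ (Q ⊙ R))

G3 = Q ⊙ R
G4 = P ⊙ G3 = P ⊙ (Q ⊙ R)
G5 = P ⊼ G4 = P ⊼ (P ⊙ (Q ⊙ R))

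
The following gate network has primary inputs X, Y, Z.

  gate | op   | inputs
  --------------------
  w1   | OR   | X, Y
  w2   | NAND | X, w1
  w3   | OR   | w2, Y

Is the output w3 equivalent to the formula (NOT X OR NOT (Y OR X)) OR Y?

w1 = X OR Y
w2 = X NAND w1 = X NAND (X OR Y)
w3 = w2 OR Y = (X NAND (X OR Y)) OR Y
At X=1, Y=0, Z=0: circuit gives 0, formula gives 0.
At X=0, Y=0, Z=0: circuit gives 1, formula gives 1.
Agrees on all 8 inputs.

Yes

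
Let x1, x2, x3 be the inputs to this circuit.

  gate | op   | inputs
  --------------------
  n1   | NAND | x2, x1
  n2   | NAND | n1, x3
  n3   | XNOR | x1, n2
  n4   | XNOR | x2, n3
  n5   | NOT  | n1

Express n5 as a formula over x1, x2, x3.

NOT (x2 NAND x1)

n1 = x2 NAND x1
n5 = NOT n1 = NOT (x2 NAND x1)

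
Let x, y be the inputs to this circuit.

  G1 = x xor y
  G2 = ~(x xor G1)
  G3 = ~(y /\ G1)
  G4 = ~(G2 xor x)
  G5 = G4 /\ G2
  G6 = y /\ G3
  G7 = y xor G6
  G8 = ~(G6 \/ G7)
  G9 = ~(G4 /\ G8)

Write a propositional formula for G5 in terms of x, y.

(~((~(x xor (x xor y))) xor x)) /\ (~(x xor (x xor y)))

G1 = x xor y
G2 = ~(x xor G1) = ~(x xor (x xor y))
G4 = ~(G2 xor x) = ~((~(x xor (x xor y))) xor x)
G5 = G4 /\ G2 = (~((~(x xor (x xor y))) xor x)) /\ (~(x xor (x xor y)))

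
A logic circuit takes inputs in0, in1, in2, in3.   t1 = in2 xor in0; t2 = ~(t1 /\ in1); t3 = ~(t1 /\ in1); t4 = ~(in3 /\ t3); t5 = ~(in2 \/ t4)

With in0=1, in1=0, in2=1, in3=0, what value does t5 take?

0

t1 = 1 xor 1 = 0
t3 = ~(0 /\ 0) = 1
t4 = ~(0 /\ 1) = 1
t5 = ~(1 \/ 1) = 0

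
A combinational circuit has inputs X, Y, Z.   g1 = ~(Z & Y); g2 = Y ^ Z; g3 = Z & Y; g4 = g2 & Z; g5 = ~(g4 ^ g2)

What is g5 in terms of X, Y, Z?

g2 = Y ^ Z
g4 = g2 & Z = (Y ^ Z) & Z
g5 = ~(g4 ^ g2) = ~(((Y ^ Z) & Z) ^ (Y ^ Z))

~(((Y ^ Z) & Z) ^ (Y ^ Z))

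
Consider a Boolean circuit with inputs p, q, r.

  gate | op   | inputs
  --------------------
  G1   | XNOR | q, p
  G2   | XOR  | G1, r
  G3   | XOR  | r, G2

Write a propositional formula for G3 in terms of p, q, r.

r XOR ((q XNOR p) XOR r)

G1 = q XNOR p
G2 = G1 XOR r = (q XNOR p) XOR r
G3 = r XOR G2 = r XOR ((q XNOR p) XOR r)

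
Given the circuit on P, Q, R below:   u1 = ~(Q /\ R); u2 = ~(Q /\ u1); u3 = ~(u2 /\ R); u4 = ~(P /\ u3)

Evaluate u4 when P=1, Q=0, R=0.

u1 = ~(0 /\ 0) = 1
u2 = ~(0 /\ 1) = 1
u3 = ~(1 /\ 0) = 1
u4 = ~(1 /\ 1) = 0

0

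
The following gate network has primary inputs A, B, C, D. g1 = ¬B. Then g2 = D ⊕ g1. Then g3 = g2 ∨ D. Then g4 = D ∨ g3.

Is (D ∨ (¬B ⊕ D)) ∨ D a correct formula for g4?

g1 = ¬B
g2 = D ⊕ g1 = D ⊕ ¬B
g3 = g2 ∨ D = (D ⊕ ¬B) ∨ D
g4 = D ∨ g3 = D ∨ ((D ⊕ ¬B) ∨ D)
At A=0, B=1, C=0, D=0: circuit gives 0, formula gives 0.
At A=0, B=0, C=0, D=0: circuit gives 1, formula gives 1.
Agrees on all 16 inputs.

Yes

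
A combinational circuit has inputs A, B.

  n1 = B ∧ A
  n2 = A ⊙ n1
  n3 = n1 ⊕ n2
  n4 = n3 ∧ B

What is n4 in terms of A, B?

((B ∧ A) ⊕ (A ⊙ (B ∧ A))) ∧ B

n1 = B ∧ A
n2 = A ⊙ n1 = A ⊙ (B ∧ A)
n3 = n1 ⊕ n2 = (B ∧ A) ⊕ (A ⊙ (B ∧ A))
n4 = n3 ∧ B = ((B ∧ A) ⊕ (A ⊙ (B ∧ A))) ∧ B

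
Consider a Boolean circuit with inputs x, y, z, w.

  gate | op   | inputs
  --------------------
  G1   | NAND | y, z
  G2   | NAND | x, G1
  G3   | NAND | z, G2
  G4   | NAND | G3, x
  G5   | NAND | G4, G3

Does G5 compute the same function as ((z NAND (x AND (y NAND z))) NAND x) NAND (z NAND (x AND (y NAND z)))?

G1 = y NAND z
G2 = x NAND G1 = x NAND (y NAND z)
G3 = z NAND G2 = z NAND (x NAND (y NAND z))
G4 = G3 NAND x = (z NAND (x NAND (y NAND z))) NAND x
G5 = G4 NAND G3 = ((z NAND (x NAND (y NAND z))) NAND x) NAND (z NAND (x NAND (y NAND z)))
At x=0, y=0, z=1, w=0: circuit gives 1, formula gives 0.

No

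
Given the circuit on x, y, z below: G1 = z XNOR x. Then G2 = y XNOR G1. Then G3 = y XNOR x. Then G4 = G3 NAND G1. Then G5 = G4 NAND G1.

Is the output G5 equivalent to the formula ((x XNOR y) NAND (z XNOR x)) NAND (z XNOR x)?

G1 = z XNOR x
G3 = y XNOR x
G4 = G3 NAND G1 = (y XNOR x) NAND (z XNOR x)
G5 = G4 NAND G1 = ((y XNOR x) NAND (z XNOR x)) NAND (z XNOR x)
At x=0, y=1, z=0: circuit gives 0, formula gives 0.
At x=0, y=0, z=0: circuit gives 1, formula gives 1.
Agrees on all 8 inputs.

Yes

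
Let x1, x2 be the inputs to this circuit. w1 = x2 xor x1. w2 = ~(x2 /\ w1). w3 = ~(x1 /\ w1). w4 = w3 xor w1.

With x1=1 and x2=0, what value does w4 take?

1

w1 = 0 xor 1 = 1
w3 = ~(1 /\ 1) = 0
w4 = 0 xor 1 = 1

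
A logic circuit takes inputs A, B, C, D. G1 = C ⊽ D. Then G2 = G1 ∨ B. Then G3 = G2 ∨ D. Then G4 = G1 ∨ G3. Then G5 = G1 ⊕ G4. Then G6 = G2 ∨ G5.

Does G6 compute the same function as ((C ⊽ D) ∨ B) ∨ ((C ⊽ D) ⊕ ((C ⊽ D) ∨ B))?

G1 = C ⊽ D
G2 = G1 ∨ B = (C ⊽ D) ∨ B
G3 = G2 ∨ D = ((C ⊽ D) ∨ B) ∨ D
G4 = G1 ∨ G3 = (C ⊽ D) ∨ (((C ⊽ D) ∨ B) ∨ D)
G5 = G1 ⊕ G4 = (C ⊽ D) ⊕ ((C ⊽ D) ∨ (((C ⊽ D) ∨ B) ∨ D))
G6 = G2 ∨ G5 = ((C ⊽ D) ∨ B) ∨ ((C ⊽ D) ⊕ ((C ⊽ D) ∨ (((C ⊽ D) ∨ B) ∨ D)))
At A=0, B=0, C=0, D=1: circuit gives 1, formula gives 0.

No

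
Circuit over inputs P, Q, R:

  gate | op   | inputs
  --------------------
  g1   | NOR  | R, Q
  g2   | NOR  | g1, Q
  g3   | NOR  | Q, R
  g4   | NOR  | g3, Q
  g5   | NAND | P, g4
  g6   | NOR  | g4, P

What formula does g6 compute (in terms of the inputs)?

g3 = Q NOR R
g4 = g3 NOR Q = (Q NOR R) NOR Q
g6 = g4 NOR P = ((Q NOR R) NOR Q) NOR P

((Q NOR R) NOR Q) NOR P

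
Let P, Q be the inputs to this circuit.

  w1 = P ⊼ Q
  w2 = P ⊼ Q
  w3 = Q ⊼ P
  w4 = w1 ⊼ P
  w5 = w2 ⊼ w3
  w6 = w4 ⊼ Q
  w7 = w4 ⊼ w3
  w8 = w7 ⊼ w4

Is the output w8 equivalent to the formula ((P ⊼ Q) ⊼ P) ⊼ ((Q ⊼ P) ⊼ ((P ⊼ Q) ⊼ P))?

w1 = P ⊼ Q
w3 = Q ⊼ P
w4 = w1 ⊼ P = (P ⊼ Q) ⊼ P
w7 = w4 ⊼ w3 = ((P ⊼ Q) ⊼ P) ⊼ (Q ⊼ P)
w8 = w7 ⊼ w4 = (((P ⊼ Q) ⊼ P) ⊼ (Q ⊼ P)) ⊼ ((P ⊼ Q) ⊼ P)
At P=1, Q=1: circuit gives 0, formula gives 0.
At P=0, Q=0: circuit gives 1, formula gives 1.
Agrees on all 4 inputs.

Yes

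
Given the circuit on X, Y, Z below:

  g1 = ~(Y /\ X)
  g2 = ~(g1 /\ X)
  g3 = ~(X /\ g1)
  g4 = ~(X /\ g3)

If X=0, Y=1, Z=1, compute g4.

1

g1 = ~(1 /\ 0) = 1
g3 = ~(0 /\ 1) = 1
g4 = ~(0 /\ 1) = 1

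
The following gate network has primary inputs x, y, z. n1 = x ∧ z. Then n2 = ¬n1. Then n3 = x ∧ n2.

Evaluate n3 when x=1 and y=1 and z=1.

n1 = 1 ∧ 1 = 1
n2 = ¬1 = 0
n3 = 1 ∧ 0 = 0

0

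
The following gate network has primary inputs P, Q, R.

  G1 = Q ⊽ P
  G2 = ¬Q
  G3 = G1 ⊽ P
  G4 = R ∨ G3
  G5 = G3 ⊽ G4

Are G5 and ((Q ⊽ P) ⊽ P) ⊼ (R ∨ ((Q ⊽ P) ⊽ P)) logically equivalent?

G1 = Q ⊽ P
G3 = G1 ⊽ P = (Q ⊽ P) ⊽ P
G4 = R ∨ G3 = R ∨ ((Q ⊽ P) ⊽ P)
G5 = G3 ⊽ G4 = ((Q ⊽ P) ⊽ P) ⊽ (R ∨ ((Q ⊽ P) ⊽ P))
At P=0, Q=0, R=1: circuit gives 0, formula gives 1.

No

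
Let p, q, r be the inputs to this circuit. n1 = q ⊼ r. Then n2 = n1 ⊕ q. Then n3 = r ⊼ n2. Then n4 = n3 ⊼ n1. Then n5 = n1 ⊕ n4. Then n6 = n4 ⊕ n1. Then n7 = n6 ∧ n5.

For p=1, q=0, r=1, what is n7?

0

n1 = 0 ⊼ 1 = 1
n2 = 1 ⊕ 0 = 1
n3 = 1 ⊼ 1 = 0
n4 = 0 ⊼ 1 = 1
n5 = 1 ⊕ 1 = 0
n6 = 1 ⊕ 1 = 0
n7 = 0 ∧ 0 = 0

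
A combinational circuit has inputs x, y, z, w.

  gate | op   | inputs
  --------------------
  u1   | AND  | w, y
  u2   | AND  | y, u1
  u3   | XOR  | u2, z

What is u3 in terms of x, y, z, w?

u1 = w AND y
u2 = y AND u1 = y AND (w AND y)
u3 = u2 XOR z = (y AND (w AND y)) XOR z

(y AND (w AND y)) XOR z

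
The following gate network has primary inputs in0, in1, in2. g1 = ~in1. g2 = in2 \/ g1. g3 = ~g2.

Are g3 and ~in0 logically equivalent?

No

g1 = ~in1
g2 = in2 \/ g1 = in2 \/ ~in1
g3 = ~g2 = ~(in2 \/ ~in1)
At in0=0, in1=0, in2=0: circuit gives 0, formula gives 1.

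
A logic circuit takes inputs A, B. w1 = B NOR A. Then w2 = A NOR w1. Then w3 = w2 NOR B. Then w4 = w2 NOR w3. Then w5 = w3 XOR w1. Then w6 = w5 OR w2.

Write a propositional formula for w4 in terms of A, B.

(A NOR (B NOR A)) NOR ((A NOR (B NOR A)) NOR B)

w1 = B NOR A
w2 = A NOR w1 = A NOR (B NOR A)
w3 = w2 NOR B = (A NOR (B NOR A)) NOR B
w4 = w2 NOR w3 = (A NOR (B NOR A)) NOR ((A NOR (B NOR A)) NOR B)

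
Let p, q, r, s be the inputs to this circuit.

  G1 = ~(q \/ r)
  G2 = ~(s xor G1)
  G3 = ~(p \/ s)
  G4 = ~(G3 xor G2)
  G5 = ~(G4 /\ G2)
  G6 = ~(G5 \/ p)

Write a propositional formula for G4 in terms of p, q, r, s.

~((~(p \/ s)) xor (~(s xor (~(q \/ r)))))

G1 = ~(q \/ r)
G2 = ~(s xor G1) = ~(s xor (~(q \/ r)))
G3 = ~(p \/ s)
G4 = ~(G3 xor G2) = ~((~(p \/ s)) xor (~(s xor (~(q \/ r)))))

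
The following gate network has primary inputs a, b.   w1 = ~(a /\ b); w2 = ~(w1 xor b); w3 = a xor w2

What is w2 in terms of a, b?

~((~(a /\ b)) xor b)

w1 = ~(a /\ b)
w2 = ~(w1 xor b) = ~((~(a /\ b)) xor b)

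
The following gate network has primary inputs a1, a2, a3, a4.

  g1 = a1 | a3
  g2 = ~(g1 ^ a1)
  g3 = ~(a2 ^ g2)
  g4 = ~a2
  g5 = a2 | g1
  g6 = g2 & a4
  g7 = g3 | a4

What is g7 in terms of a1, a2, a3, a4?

g1 = a1 | a3
g2 = ~(g1 ^ a1) = ~((a1 | a3) ^ a1)
g3 = ~(a2 ^ g2) = ~(a2 ^ (~((a1 | a3) ^ a1)))
g7 = g3 | a4 = (~(a2 ^ (~((a1 | a3) ^ a1)))) | a4

(~(a2 ^ (~((a1 | a3) ^ a1)))) | a4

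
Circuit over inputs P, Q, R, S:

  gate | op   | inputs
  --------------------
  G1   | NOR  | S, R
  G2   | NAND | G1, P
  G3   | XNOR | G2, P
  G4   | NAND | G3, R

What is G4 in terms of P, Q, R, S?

(((S NOR R) NAND P) XNOR P) NAND R

G1 = S NOR R
G2 = G1 NAND P = (S NOR R) NAND P
G3 = G2 XNOR P = ((S NOR R) NAND P) XNOR P
G4 = G3 NAND R = (((S NOR R) NAND P) XNOR P) NAND R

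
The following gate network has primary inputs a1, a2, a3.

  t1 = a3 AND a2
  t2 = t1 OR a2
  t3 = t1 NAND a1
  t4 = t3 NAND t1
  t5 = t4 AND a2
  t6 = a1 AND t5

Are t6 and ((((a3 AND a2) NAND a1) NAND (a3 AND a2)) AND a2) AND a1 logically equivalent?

t1 = a3 AND a2
t3 = t1 NAND a1 = (a3 AND a2) NAND a1
t4 = t3 NAND t1 = ((a3 AND a2) NAND a1) NAND (a3 AND a2)
t5 = t4 AND a2 = (((a3 AND a2) NAND a1) NAND (a3 AND a2)) AND a2
t6 = a1 AND t5 = a1 AND ((((a3 AND a2) NAND a1) NAND (a3 AND a2)) AND a2)
At a1=0, a2=0, a3=0: circuit gives 0, formula gives 0.
At a1=1, a2=1, a3=0: circuit gives 1, formula gives 1.
Agrees on all 8 inputs.

Yes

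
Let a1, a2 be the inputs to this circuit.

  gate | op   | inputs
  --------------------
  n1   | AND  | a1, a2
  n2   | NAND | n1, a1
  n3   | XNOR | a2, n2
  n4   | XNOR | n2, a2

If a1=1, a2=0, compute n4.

0

n1 = 1 AND 0 = 0
n2 = 0 NAND 1 = 1
n4 = 1 XNOR 0 = 0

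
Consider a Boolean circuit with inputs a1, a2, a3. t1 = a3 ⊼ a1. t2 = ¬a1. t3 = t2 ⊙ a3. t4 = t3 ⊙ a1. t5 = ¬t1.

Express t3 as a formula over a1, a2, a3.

¬a1 ⊙ a3

t2 = ¬a1
t3 = t2 ⊙ a3 = ¬a1 ⊙ a3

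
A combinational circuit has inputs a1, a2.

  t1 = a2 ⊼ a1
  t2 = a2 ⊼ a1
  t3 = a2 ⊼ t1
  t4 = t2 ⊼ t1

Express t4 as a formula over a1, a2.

t1 = a2 ⊼ a1
t2 = a2 ⊼ a1
t4 = t2 ⊼ t1 = (a2 ⊼ a1) ⊼ (a2 ⊼ a1)

(a2 ⊼ a1) ⊼ (a2 ⊼ a1)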